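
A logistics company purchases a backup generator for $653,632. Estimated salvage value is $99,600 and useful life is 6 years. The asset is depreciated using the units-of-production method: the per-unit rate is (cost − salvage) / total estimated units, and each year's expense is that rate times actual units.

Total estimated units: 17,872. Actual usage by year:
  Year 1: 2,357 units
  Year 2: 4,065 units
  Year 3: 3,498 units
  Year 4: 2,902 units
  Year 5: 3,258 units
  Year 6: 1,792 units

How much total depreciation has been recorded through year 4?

Depreciable base = $653,632 − $99,600 = $554,032.
Rate = $554,032 / 17,872 units = $31 per unit.
Year 1: 2,357 × $31 = $73,067. Book value $580,565.
Year 2: 4,065 × $31 = $126,015. Book value $454,550.
Year 3: 3,498 × $31 = $108,438. Book value $346,112.
Year 4: 2,902 × $31 = $89,962. Book value $256,150.
Accumulated through year 4 = $653,632 − $256,150 = $397,482.

$397,482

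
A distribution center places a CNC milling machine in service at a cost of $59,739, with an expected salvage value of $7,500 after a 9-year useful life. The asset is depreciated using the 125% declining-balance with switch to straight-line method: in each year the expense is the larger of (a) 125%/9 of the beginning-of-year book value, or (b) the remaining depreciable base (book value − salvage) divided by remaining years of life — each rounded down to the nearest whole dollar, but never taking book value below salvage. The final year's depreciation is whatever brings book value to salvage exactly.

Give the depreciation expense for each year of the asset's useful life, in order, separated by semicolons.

$8,297; $7,144; $6,152; $5,298; $5,069; $5,069; $5,070; $5,070; $5,070

Depreciable base = $59,739 − $7,500 = $52,239.
Year 1: DB = ⌊$59,739 × 125%/9⌋ = $8,297; SL = ⌊$52,239/9⌋ = $5,804 → take DB $8,297. Book value $51,442.
Year 2: DB = ⌊$51,442 × 125%/9⌋ = $7,144; SL = ⌊$43,942/8⌋ = $5,492 → take DB $7,144. Book value $44,298.
Year 3: DB = ⌊$44,298 × 125%/9⌋ = $6,152; SL = ⌊$36,798/7⌋ = $5,256 → take DB $6,152. Book value $38,146.
Year 4: DB = ⌊$38,146 × 125%/9⌋ = $5,298; SL = ⌊$30,646/6⌋ = $5,107 → take DB $5,298. Book value $32,848.
Year 5: DB = ⌊$32,848 × 125%/9⌋ = $4,562; SL = ⌊$25,348/5⌋ = $5,069 → take SL $5,069. Book value $27,779.
Year 6: DB = ⌊$27,779 × 125%/9⌋ = $3,858; SL = ⌊$20,279/4⌋ = $5,069 → take SL $5,069. Book value $22,710.
Year 7: DB = ⌊$22,710 × 125%/9⌋ = $3,154; SL = ⌊$15,210/3⌋ = $5,070 → take SL $5,070. Book value $17,640.
Year 8: DB = ⌊$17,640 × 125%/9⌋ = $2,450; SL = ⌊$10,140/2⌋ = $5,070 → take SL $5,070. Book value $12,570.
Year 9 (final): $12,570 − $7,500 = $5,070. Book value $7,500.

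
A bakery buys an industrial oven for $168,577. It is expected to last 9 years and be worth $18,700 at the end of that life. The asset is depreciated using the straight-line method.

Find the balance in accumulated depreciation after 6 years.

Depreciable base = $168,577 − $18,700 = $149,877.
Annual expense = $149,877 / 9 = $16,653.
End of year 1: book value $151,924.
End of year 2: book value $135,271.
End of year 3: book value $118,618.
End of year 4: book value $101,965.
End of year 5: book value $85,312.
End of year 6: book value $68,659.
Accumulated through year 6 = $168,577 − $68,659 = $99,918.

$99,918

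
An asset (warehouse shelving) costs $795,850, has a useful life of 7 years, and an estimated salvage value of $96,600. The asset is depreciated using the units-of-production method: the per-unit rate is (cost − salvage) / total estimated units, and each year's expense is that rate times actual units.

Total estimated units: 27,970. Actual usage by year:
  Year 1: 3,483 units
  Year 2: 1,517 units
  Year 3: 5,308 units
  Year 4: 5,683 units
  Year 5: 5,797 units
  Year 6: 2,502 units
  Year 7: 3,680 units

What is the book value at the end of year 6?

$188,600

Depreciable base = $795,850 − $96,600 = $699,250.
Rate = $699,250 / 27,970 units = $25 per unit.
Year 1: 3,483 × $25 = $87,075. Book value $708,775.
Year 2: 1,517 × $25 = $37,925. Book value $670,850.
Year 3: 5,308 × $25 = $132,700. Book value $538,150.
Year 4: 5,683 × $25 = $142,075. Book value $396,075.
Year 5: 5,797 × $25 = $144,925. Book value $251,150.
Year 6: 2,502 × $25 = $62,550. Book value $188,600.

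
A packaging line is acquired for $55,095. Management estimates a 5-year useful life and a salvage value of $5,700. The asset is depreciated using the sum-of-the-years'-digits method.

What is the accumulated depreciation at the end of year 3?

Depreciable base = $55,095 − $5,700 = $49,395.
Sum of the years' digits = 5+4+3+2+1 = 15.
Year 1: $49,395 × 5/15 = $16,465. Book value $38,630.
Year 2: $49,395 × 4/15 = $13,172. Book value $25,458.
Year 3: $49,395 × 3/15 = $9,879. Book value $15,579.
Accumulated through year 3 = $55,095 − $15,579 = $39,516.

$39,516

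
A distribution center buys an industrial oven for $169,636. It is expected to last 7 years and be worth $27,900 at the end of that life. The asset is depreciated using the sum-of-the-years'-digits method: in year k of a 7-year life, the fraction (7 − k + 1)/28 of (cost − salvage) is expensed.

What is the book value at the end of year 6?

$32,962

Depreciable base = $169,636 − $27,900 = $141,736.
Sum of the years' digits = 7+6+5+4+3+2+1 = 28.
Year 1: $141,736 × 7/28 = $35,434. Book value $134,202.
Year 2: $141,736 × 6/28 = $30,372. Book value $103,830.
Year 3: $141,736 × 5/28 = $25,310. Book value $78,520.
Year 4: $141,736 × 4/28 = $20,248. Book value $58,272.
Year 5: $141,736 × 3/28 = $15,186. Book value $43,086.
Year 6: $141,736 × 2/28 = $10,124. Book value $32,962.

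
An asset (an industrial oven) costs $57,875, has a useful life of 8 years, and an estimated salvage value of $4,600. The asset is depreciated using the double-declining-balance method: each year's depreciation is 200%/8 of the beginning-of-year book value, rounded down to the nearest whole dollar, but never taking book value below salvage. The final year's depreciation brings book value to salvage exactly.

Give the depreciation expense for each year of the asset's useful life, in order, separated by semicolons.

Depreciable base = $57,875 − $4,600 = $53,275.
Year 1: ⌊$57,875 × 200%/8⌋ = $14,468. Book value $43,407.
Year 2: ⌊$43,407 × 200%/8⌋ = $10,851. Book value $32,556.
Year 3: ⌊$32,556 × 200%/8⌋ = $8,139. Book value $24,417.
Year 4: ⌊$24,417 × 200%/8⌋ = $6,104. Book value $18,313.
Year 5: ⌊$18,313 × 200%/8⌋ = $4,578. Book value $13,735.
Year 6: ⌊$13,735 × 200%/8⌋ = $3,433. Book value $10,302.
Year 7: ⌊$10,302 × 200%/8⌋ = $2,575. Book value $7,727.
Year 8 (final): $7,727 − $4,600 = $3,127. Book value $4,600.

$14,468; $10,851; $8,139; $6,104; $4,578; $3,433; $2,575; $3,127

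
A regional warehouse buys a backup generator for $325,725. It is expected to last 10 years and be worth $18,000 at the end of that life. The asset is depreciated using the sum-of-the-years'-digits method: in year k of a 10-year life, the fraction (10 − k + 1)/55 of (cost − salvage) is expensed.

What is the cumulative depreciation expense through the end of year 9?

Depreciable base = $325,725 − $18,000 = $307,725.
Sum of the years' digits = 10+9+8+7+6+5+4+3+2+1 = 55.
Year 1: $307,725 × 10/55 = $55,950. Book value $269,775.
Year 2: $307,725 × 9/55 = $50,355. Book value $219,420.
Year 3: $307,725 × 8/55 = $44,760. Book value $174,660.
Year 4: $307,725 × 7/55 = $39,165. Book value $135,495.
Year 5: $307,725 × 6/55 = $33,570. Book value $101,925.
Year 6: $307,725 × 5/55 = $27,975. Book value $73,950.
Year 7: $307,725 × 4/55 = $22,380. Book value $51,570.
Year 8: $307,725 × 3/55 = $16,785. Book value $34,785.
Year 9: $307,725 × 2/55 = $11,190. Book value $23,595.
Accumulated through year 9 = $325,725 − $23,595 = $302,130.

$302,130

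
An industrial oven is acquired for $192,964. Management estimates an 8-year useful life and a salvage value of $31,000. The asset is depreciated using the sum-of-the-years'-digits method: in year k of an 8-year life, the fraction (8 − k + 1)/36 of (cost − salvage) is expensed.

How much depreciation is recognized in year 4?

Depreciable base = $192,964 − $31,000 = $161,964.
Sum of the years' digits = 8+7+6+5+4+3+2+1 = 36.
Year 1: $161,964 × 8/36 = $35,992. Book value $156,972.
Year 2: $161,964 × 7/36 = $31,493. Book value $125,479.
Year 3: $161,964 × 6/36 = $26,994. Book value $98,485.
Year 4: $161,964 × 5/36 = $22,495. Book value $75,990.

$22,495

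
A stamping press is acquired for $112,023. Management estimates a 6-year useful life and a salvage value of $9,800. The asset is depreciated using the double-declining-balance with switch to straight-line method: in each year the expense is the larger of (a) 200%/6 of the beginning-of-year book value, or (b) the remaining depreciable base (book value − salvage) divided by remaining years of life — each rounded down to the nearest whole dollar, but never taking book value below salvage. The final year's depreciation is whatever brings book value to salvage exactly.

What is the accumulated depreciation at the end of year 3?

Depreciable base = $112,023 − $9,800 = $102,223.
Year 1: DB = ⌊$112,023 × 200%/6⌋ = $37,341; SL = ⌊$102,223/6⌋ = $17,037 → take DB $37,341. Book value $74,682.
Year 2: DB = ⌊$74,682 × 200%/6⌋ = $24,894; SL = ⌊$64,882/5⌋ = $12,976 → take DB $24,894. Book value $49,788.
Year 3: DB = ⌊$49,788 × 200%/6⌋ = $16,596; SL = ⌊$39,988/4⌋ = $9,997 → take DB $16,596. Book value $33,192.
Accumulated through year 3 = $112,023 − $33,192 = $78,831.

$78,831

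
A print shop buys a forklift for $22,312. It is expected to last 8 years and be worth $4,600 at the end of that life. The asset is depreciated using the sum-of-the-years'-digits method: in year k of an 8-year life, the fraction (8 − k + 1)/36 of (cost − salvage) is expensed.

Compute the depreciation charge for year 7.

$984

Depreciable base = $22,312 − $4,600 = $17,712.
Sum of the years' digits = 8+7+6+5+4+3+2+1 = 36.
Year 1: $17,712 × 8/36 = $3,936. Book value $18,376.
Year 2: $17,712 × 7/36 = $3,444. Book value $14,932.
Year 3: $17,712 × 6/36 = $2,952. Book value $11,980.
Year 4: $17,712 × 5/36 = $2,460. Book value $9,520.
Year 5: $17,712 × 4/36 = $1,968. Book value $7,552.
Year 6: $17,712 × 3/36 = $1,476. Book value $6,076.
Year 7: $17,712 × 2/36 = $984. Book value $5,092.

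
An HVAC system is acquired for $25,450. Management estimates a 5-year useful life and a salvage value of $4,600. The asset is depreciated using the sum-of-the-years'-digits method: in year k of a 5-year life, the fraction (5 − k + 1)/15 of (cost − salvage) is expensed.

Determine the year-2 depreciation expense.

Depreciable base = $25,450 − $4,600 = $20,850.
Sum of the years' digits = 5+4+3+2+1 = 15.
Year 1: $20,850 × 5/15 = $6,950. Book value $18,500.
Year 2: $20,850 × 4/15 = $5,560. Book value $12,940.

$5,560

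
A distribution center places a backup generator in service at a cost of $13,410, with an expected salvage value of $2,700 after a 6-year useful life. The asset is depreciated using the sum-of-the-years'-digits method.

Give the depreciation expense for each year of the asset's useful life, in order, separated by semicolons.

$3,060; $2,550; $2,040; $1,530; $1,020; $510

Depreciable base = $13,410 − $2,700 = $10,710.
Sum of the years' digits = 6+5+4+3+2+1 = 21.
Year 1: $10,710 × 6/21 = $3,060. Book value $10,350.
Year 2: $10,710 × 5/21 = $2,550. Book value $7,800.
Year 3: $10,710 × 4/21 = $2,040. Book value $5,760.
Year 4: $10,710 × 3/21 = $1,530. Book value $4,230.
Year 5: $10,710 × 2/21 = $1,020. Book value $3,210.
Year 6: $10,710 × 1/21 = $510. Book value $2,700.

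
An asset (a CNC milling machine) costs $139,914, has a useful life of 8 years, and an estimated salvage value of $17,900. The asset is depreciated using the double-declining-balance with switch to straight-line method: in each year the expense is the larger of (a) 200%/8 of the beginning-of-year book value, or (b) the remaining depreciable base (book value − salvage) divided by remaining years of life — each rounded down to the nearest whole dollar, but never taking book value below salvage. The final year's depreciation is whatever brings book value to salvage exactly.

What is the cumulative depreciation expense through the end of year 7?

Depreciable base = $139,914 − $17,900 = $122,014.
Year 1: DB = ⌊$139,914 × 200%/8⌋ = $34,978; SL = ⌊$122,014/8⌋ = $15,251 → take DB $34,978. Book value $104,936.
Year 2: DB = ⌊$104,936 × 200%/8⌋ = $26,234; SL = ⌊$87,036/7⌋ = $12,433 → take DB $26,234. Book value $78,702.
Year 3: DB = ⌊$78,702 × 200%/8⌋ = $19,675; SL = ⌊$60,802/6⌋ = $10,133 → take DB $19,675. Book value $59,027.
Year 4: DB = ⌊$59,027 × 200%/8⌋ = $14,756; SL = ⌊$41,127/5⌋ = $8,225 → take DB $14,756. Book value $44,271.
Year 5: DB = ⌊$44,271 × 200%/8⌋ = $11,067; SL = ⌊$26,371/4⌋ = $6,592 → take DB $11,067. Book value $33,204.
Year 6: DB = ⌊$33,204 × 200%/8⌋ = $8,301; SL = ⌊$15,304/3⌋ = $5,101 → take DB $8,301. Book value $24,903.
Year 7: DB = ⌊$24,903 × 200%/8⌋ = $6,225; SL = ⌊$7,003/2⌋ = $3,501 → take DB $6,225. Book value $18,678.
Accumulated through year 7 = $139,914 − $18,678 = $121,236.

$121,236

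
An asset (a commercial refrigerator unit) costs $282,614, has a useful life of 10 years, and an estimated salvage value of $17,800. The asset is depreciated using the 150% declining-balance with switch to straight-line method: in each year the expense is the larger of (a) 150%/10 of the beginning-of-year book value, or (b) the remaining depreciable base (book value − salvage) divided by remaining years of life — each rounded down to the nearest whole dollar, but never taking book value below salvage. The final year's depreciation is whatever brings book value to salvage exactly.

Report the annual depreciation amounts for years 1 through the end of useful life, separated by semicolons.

$42,392; $36,033; $30,628; $26,034; $22,129; $21,519; $21,519; $21,520; $21,520; $21,520

Depreciable base = $282,614 − $17,800 = $264,814.
Year 1: DB = ⌊$282,614 × 150%/10⌋ = $42,392; SL = ⌊$264,814/10⌋ = $26,481 → take DB $42,392. Book value $240,222.
Year 2: DB = ⌊$240,222 × 150%/10⌋ = $36,033; SL = ⌊$222,422/9⌋ = $24,713 → take DB $36,033. Book value $204,189.
Year 3: DB = ⌊$204,189 × 150%/10⌋ = $30,628; SL = ⌊$186,389/8⌋ = $23,298 → take DB $30,628. Book value $173,561.
Year 4: DB = ⌊$173,561 × 150%/10⌋ = $26,034; SL = ⌊$155,761/7⌋ = $22,251 → take DB $26,034. Book value $147,527.
Year 5: DB = ⌊$147,527 × 150%/10⌋ = $22,129; SL = ⌊$129,727/6⌋ = $21,621 → take DB $22,129. Book value $125,398.
Year 6: DB = ⌊$125,398 × 150%/10⌋ = $18,809; SL = ⌊$107,598/5⌋ = $21,519 → take SL $21,519. Book value $103,879.
Year 7: DB = ⌊$103,879 × 150%/10⌋ = $15,581; SL = ⌊$86,079/4⌋ = $21,519 → take SL $21,519. Book value $82,360.
Year 8: DB = ⌊$82,360 × 150%/10⌋ = $12,354; SL = ⌊$64,560/3⌋ = $21,520 → take SL $21,520. Book value $60,840.
Year 9: DB = ⌊$60,840 × 150%/10⌋ = $9,126; SL = ⌊$43,040/2⌋ = $21,520 → take SL $21,520. Book value $39,320.
Year 10 (final): $39,320 − $17,800 = $21,520. Book value $17,800.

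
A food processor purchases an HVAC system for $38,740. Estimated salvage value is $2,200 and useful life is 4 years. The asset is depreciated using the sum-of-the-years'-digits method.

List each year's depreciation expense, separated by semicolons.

Depreciable base = $38,740 − $2,200 = $36,540.
Sum of the years' digits = 4+3+2+1 = 10.
Year 1: $36,540 × 4/10 = $14,616. Book value $24,124.
Year 2: $36,540 × 3/10 = $10,962. Book value $13,162.
Year 3: $36,540 × 2/10 = $7,308. Book value $5,854.
Year 4: $36,540 × 1/10 = $3,654. Book value $2,200.

$14,616; $10,962; $7,308; $3,654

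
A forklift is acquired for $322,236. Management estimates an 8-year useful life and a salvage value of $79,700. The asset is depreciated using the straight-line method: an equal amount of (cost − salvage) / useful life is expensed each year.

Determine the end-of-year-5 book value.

Depreciable base = $322,236 − $79,700 = $242,536.
Annual expense = $242,536 / 8 = $30,317.
End of year 1: book value $291,919.
End of year 2: book value $261,602.
End of year 3: book value $231,285.
End of year 4: book value $200,968.
End of year 5: book value $170,651.

$170,651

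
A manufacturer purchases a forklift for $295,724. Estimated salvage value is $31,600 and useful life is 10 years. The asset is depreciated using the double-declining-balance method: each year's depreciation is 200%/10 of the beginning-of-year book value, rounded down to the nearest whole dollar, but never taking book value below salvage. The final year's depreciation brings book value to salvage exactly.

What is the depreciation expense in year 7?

Depreciable base = $295,724 − $31,600 = $264,124.
Year 1: ⌊$295,724 × 200%/10⌋ = $59,144. Book value $236,580.
Year 2: ⌊$236,580 × 200%/10⌋ = $47,316. Book value $189,264.
Year 3: ⌊$189,264 × 200%/10⌋ = $37,852. Book value $151,412.
Year 4: ⌊$151,412 × 200%/10⌋ = $30,282. Book value $121,130.
Year 5: ⌊$121,130 × 200%/10⌋ = $24,226. Book value $96,904.
Year 6: ⌊$96,904 × 200%/10⌋ = $19,380. Book value $77,524.
Year 7: ⌊$77,524 × 200%/10⌋ = $15,504. Book value $62,020.

$15,504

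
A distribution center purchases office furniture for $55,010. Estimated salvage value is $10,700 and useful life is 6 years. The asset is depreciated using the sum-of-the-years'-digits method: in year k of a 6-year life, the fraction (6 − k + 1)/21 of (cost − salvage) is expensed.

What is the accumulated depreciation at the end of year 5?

$42,200

Depreciable base = $55,010 − $10,700 = $44,310.
Sum of the years' digits = 6+5+4+3+2+1 = 21.
Year 1: $44,310 × 6/21 = $12,660. Book value $42,350.
Year 2: $44,310 × 5/21 = $10,550. Book value $31,800.
Year 3: $44,310 × 4/21 = $8,440. Book value $23,360.
Year 4: $44,310 × 3/21 = $6,330. Book value $17,030.
Year 5: $44,310 × 2/21 = $4,220. Book value $12,810.
Accumulated through year 5 = $55,010 − $12,810 = $42,200.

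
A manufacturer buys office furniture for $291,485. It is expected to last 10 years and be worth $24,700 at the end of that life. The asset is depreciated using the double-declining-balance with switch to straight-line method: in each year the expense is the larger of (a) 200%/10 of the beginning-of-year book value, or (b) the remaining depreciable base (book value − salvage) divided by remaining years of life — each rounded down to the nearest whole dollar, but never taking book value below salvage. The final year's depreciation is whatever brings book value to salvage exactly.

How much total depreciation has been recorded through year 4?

$172,092

Depreciable base = $291,485 − $24,700 = $266,785.
Year 1: DB = ⌊$291,485 × 200%/10⌋ = $58,297; SL = ⌊$266,785/10⌋ = $26,678 → take DB $58,297. Book value $233,188.
Year 2: DB = ⌊$233,188 × 200%/10⌋ = $46,637; SL = ⌊$208,488/9⌋ = $23,165 → take DB $46,637. Book value $186,551.
Year 3: DB = ⌊$186,551 × 200%/10⌋ = $37,310; SL = ⌊$161,851/8⌋ = $20,231 → take DB $37,310. Book value $149,241.
Year 4: DB = ⌊$149,241 × 200%/10⌋ = $29,848; SL = ⌊$124,541/7⌋ = $17,791 → take DB $29,848. Book value $119,393.
Accumulated through year 4 = $291,485 − $119,393 = $172,092.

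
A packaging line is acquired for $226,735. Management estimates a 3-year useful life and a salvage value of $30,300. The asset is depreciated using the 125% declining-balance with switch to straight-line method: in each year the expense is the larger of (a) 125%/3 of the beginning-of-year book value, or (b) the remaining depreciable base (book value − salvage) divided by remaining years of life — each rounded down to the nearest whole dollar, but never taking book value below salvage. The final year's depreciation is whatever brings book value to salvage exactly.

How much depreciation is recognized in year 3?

$46,854

Depreciable base = $226,735 − $30,300 = $196,435.
Year 1: DB = ⌊$226,735 × 125%/3⌋ = $94,472; SL = ⌊$196,435/3⌋ = $65,478 → take DB $94,472. Book value $132,263.
Year 2: DB = ⌊$132,263 × 125%/3⌋ = $55,109; SL = ⌊$101,963/2⌋ = $50,981 → take DB $55,109. Book value $77,154.
Year 3 (final): $77,154 − $30,300 = $46,854. Book value $30,300.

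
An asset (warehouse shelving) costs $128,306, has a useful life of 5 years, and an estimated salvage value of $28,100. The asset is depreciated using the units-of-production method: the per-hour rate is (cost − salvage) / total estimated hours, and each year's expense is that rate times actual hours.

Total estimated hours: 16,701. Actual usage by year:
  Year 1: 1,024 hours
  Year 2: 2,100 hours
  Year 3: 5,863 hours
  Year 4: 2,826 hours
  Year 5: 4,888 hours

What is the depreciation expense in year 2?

$12,600

Depreciable base = $128,306 − $28,100 = $100,206.
Rate = $100,206 / 16,701 hours = $6 per hour.
Year 1: 1,024 × $6 = $6,144. Book value $122,162.
Year 2: 2,100 × $6 = $12,600. Book value $109,562.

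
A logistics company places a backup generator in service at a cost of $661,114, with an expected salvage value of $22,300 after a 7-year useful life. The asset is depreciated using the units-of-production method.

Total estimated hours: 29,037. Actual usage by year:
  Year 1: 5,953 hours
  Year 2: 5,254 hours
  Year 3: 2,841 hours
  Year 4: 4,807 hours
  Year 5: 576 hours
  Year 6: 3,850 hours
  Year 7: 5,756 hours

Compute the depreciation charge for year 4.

Depreciable base = $661,114 − $22,300 = $638,814.
Rate = $638,814 / 29,037 hours = $22 per hour.
Year 1: 5,953 × $22 = $130,966. Book value $530,148.
Year 2: 5,254 × $22 = $115,588. Book value $414,560.
Year 3: 2,841 × $22 = $62,502. Book value $352,058.
Year 4: 4,807 × $22 = $105,754. Book value $246,304.

$105,754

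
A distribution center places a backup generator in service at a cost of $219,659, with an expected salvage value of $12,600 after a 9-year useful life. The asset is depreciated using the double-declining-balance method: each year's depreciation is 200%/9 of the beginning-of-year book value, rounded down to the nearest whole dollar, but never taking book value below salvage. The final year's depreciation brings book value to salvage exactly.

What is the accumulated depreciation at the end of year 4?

$139,274

Depreciable base = $219,659 − $12,600 = $207,059.
Year 1: ⌊$219,659 × 200%/9⌋ = $48,813. Book value $170,846.
Year 2: ⌊$170,846 × 200%/9⌋ = $37,965. Book value $132,881.
Year 3: ⌊$132,881 × 200%/9⌋ = $29,529. Book value $103,352.
Year 4: ⌊$103,352 × 200%/9⌋ = $22,967. Book value $80,385.
Accumulated through year 4 = $219,659 − $80,385 = $139,274.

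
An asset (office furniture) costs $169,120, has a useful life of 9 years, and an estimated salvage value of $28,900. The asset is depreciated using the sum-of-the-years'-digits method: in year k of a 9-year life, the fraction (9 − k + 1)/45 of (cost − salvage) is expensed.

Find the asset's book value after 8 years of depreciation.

Depreciable base = $169,120 − $28,900 = $140,220.
Sum of the years' digits = 9+8+7+6+5+4+3+2+1 = 45.
Year 1: $140,220 × 9/45 = $28,044. Book value $141,076.
Year 2: $140,220 × 8/45 = $24,928. Book value $116,148.
Year 3: $140,220 × 7/45 = $21,812. Book value $94,336.
Year 4: $140,220 × 6/45 = $18,696. Book value $75,640.
Year 5: $140,220 × 5/45 = $15,580. Book value $60,060.
Year 6: $140,220 × 4/45 = $12,464. Book value $47,596.
Year 7: $140,220 × 3/45 = $9,348. Book value $38,248.
Year 8: $140,220 × 2/45 = $6,232. Book value $32,016.

$32,016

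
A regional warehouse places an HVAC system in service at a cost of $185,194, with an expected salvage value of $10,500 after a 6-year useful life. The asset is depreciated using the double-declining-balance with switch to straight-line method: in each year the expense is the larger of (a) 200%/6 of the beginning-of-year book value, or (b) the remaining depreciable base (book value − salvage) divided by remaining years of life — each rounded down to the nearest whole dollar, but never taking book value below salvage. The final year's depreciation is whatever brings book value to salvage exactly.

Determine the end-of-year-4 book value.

Depreciable base = $185,194 − $10,500 = $174,694.
Year 1: DB = ⌊$185,194 × 200%/6⌋ = $61,731; SL = ⌊$174,694/6⌋ = $29,115 → take DB $61,731. Book value $123,463.
Year 2: DB = ⌊$123,463 × 200%/6⌋ = $41,154; SL = ⌊$112,963/5⌋ = $22,592 → take DB $41,154. Book value $82,309.
Year 3: DB = ⌊$82,309 × 200%/6⌋ = $27,436; SL = ⌊$71,809/4⌋ = $17,952 → take DB $27,436. Book value $54,873.
Year 4: DB = ⌊$54,873 × 200%/6⌋ = $18,291; SL = ⌊$44,373/3⌋ = $14,791 → take DB $18,291. Book value $36,582.

$36,582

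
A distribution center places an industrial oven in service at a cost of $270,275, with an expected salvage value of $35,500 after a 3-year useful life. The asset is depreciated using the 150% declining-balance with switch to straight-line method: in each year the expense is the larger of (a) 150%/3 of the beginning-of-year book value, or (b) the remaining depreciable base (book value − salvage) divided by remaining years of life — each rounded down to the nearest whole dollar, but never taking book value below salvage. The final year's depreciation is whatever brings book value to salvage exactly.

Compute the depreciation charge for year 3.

$32,069

Depreciable base = $270,275 − $35,500 = $234,775.
Year 1: DB = ⌊$270,275 × 150%/3⌋ = $135,137; SL = ⌊$234,775/3⌋ = $78,258 → take DB $135,137. Book value $135,138.
Year 2: DB = ⌊$135,138 × 150%/3⌋ = $67,569; SL = ⌊$99,638/2⌋ = $49,819 → take DB $67,569. Book value $67,569.
Year 3 (final): $67,569 − $35,500 = $32,069. Book value $35,500.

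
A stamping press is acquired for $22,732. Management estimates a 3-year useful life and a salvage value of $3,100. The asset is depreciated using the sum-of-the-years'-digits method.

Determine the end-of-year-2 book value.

$6,372

Depreciable base = $22,732 − $3,100 = $19,632.
Sum of the years' digits = 3+2+1 = 6.
Year 1: $19,632 × 3/6 = $9,816. Book value $12,916.
Year 2: $19,632 × 2/6 = $6,544. Book value $6,372.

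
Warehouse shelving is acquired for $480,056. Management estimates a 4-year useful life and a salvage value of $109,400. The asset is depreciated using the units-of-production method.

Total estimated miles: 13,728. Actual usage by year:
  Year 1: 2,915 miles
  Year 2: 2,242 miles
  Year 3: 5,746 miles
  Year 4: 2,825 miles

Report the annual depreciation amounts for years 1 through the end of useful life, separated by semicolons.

$78,705; $60,534; $155,142; $76,275

Depreciable base = $480,056 − $109,400 = $370,656.
Rate = $370,656 / 13,728 miles = $27 per mile.
Year 1: 2,915 × $27 = $78,705. Book value $401,351.
Year 2: 2,242 × $27 = $60,534. Book value $340,817.
Year 3: 5,746 × $27 = $155,142. Book value $185,675.
Year 4: 2,825 × $27 = $76,275. Book value $109,400.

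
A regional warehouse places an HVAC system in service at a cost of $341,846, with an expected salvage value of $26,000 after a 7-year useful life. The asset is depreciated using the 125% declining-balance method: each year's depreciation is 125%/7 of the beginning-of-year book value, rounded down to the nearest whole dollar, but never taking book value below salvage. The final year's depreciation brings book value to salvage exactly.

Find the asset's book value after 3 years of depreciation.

Depreciable base = $341,846 − $26,000 = $315,846.
Year 1: ⌊$341,846 × 125%/7⌋ = $61,043. Book value $280,803.
Year 2: ⌊$280,803 × 125%/7⌋ = $50,143. Book value $230,660.
Year 3: ⌊$230,660 × 125%/7⌋ = $41,189. Book value $189,471.

$189,471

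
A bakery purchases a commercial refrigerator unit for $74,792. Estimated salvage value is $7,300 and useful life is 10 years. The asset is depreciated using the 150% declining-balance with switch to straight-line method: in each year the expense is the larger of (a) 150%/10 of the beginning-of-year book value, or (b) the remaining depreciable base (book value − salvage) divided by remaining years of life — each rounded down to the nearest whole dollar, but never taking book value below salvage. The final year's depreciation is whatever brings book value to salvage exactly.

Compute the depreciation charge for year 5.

Depreciable base = $74,792 − $7,300 = $67,492.
Year 1: DB = ⌊$74,792 × 150%/10⌋ = $11,218; SL = ⌊$67,492/10⌋ = $6,749 → take DB $11,218. Book value $63,574.
Year 2: DB = ⌊$63,574 × 150%/10⌋ = $9,536; SL = ⌊$56,274/9⌋ = $6,252 → take DB $9,536. Book value $54,038.
Year 3: DB = ⌊$54,038 × 150%/10⌋ = $8,105; SL = ⌊$46,738/8⌋ = $5,842 → take DB $8,105. Book value $45,933.
Year 4: DB = ⌊$45,933 × 150%/10⌋ = $6,889; SL = ⌊$38,633/7⌋ = $5,519 → take DB $6,889. Book value $39,044.
Year 5: DB = ⌊$39,044 × 150%/10⌋ = $5,856; SL = ⌊$31,744/6⌋ = $5,290 → take DB $5,856. Book value $33,188.

$5,856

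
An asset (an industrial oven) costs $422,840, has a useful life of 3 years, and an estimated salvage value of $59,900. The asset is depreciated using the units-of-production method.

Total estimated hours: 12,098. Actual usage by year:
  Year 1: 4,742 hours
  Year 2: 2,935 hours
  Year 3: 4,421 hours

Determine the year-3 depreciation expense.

Depreciable base = $422,840 − $59,900 = $362,940.
Rate = $362,940 / 12,098 hours = $30 per hour.
Year 1: 4,742 × $30 = $142,260. Book value $280,580.
Year 2: 2,935 × $30 = $88,050. Book value $192,530.
Year 3: 4,421 × $30 = $132,630. Book value $59,900.

$132,630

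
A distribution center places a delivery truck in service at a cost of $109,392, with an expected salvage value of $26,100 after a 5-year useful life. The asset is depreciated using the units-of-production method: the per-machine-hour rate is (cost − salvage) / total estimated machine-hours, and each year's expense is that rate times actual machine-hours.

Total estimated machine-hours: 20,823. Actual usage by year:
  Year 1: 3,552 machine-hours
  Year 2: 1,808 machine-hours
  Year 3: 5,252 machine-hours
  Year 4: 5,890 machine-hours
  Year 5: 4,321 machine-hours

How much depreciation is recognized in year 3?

Depreciable base = $109,392 − $26,100 = $83,292.
Rate = $83,292 / 20,823 machine-hours = $4 per machine-hour.
Year 1: 3,552 × $4 = $14,208. Book value $95,184.
Year 2: 1,808 × $4 = $7,232. Book value $87,952.
Year 3: 5,252 × $4 = $21,008. Book value $66,944.

$21,008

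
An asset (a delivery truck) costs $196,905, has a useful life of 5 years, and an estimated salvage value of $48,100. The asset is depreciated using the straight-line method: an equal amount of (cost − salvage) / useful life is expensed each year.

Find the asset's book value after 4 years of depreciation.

Depreciable base = $196,905 − $48,100 = $148,805.
Annual expense = $148,805 / 5 = $29,761.
End of year 1: book value $167,144.
End of year 2: book value $137,383.
End of year 3: book value $107,622.
End of year 4: book value $77,861.

$77,861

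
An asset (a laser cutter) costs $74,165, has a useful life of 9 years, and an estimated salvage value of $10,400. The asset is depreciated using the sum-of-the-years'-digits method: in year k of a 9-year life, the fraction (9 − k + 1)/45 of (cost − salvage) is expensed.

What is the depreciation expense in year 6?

Depreciable base = $74,165 − $10,400 = $63,765.
Sum of the years' digits = 9+8+7+6+5+4+3+2+1 = 45.
Year 1: $63,765 × 9/45 = $12,753. Book value $61,412.
Year 2: $63,765 × 8/45 = $11,336. Book value $50,076.
Year 3: $63,765 × 7/45 = $9,919. Book value $40,157.
Year 4: $63,765 × 6/45 = $8,502. Book value $31,655.
Year 5: $63,765 × 5/45 = $7,085. Book value $24,570.
Year 6: $63,765 × 4/45 = $5,668. Book value $18,902.

$5,668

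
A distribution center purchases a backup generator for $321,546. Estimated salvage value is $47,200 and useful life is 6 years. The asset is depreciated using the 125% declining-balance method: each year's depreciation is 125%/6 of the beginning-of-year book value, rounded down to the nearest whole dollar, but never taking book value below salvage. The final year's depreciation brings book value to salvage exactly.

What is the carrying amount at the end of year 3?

Depreciable base = $321,546 − $47,200 = $274,346.
Year 1: ⌊$321,546 × 125%/6⌋ = $66,988. Book value $254,558.
Year 2: ⌊$254,558 × 125%/6⌋ = $53,032. Book value $201,526.
Year 3: ⌊$201,526 × 125%/6⌋ = $41,984. Book value $159,542.

$159,542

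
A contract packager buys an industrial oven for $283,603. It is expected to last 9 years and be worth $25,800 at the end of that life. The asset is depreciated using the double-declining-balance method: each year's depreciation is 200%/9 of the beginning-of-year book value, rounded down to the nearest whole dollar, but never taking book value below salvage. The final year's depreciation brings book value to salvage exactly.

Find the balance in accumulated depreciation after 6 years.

Depreciable base = $283,603 − $25,800 = $257,803.
Year 1: ⌊$283,603 × 200%/9⌋ = $63,022. Book value $220,581.
Year 2: ⌊$220,581 × 200%/9⌋ = $49,018. Book value $171,563.
Year 3: ⌊$171,563 × 200%/9⌋ = $38,125. Book value $133,438.
Year 4: ⌊$133,438 × 200%/9⌋ = $29,652. Book value $103,786.
Year 5: ⌊$103,786 × 200%/9⌋ = $23,063. Book value $80,723.
Year 6: ⌊$80,723 × 200%/9⌋ = $17,938. Book value $62,785.
Accumulated through year 6 = $283,603 − $62,785 = $220,818.

$220,818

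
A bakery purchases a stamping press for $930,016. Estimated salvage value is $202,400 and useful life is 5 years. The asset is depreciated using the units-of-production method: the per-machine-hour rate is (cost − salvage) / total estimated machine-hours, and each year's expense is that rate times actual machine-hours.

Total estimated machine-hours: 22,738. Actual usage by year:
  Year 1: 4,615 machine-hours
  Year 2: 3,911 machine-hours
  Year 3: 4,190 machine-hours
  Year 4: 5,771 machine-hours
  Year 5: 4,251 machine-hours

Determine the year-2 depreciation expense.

$125,152

Depreciable base = $930,016 − $202,400 = $727,616.
Rate = $727,616 / 22,738 machine-hours = $32 per machine-hour.
Year 1: 4,615 × $32 = $147,680. Book value $782,336.
Year 2: 3,911 × $32 = $125,152. Book value $657,184.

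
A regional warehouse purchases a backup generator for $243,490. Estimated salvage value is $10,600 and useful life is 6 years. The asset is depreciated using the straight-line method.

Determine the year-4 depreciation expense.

$38,815

Depreciable base = $243,490 − $10,600 = $232,890.
Annual expense = $232,890 / 6 = $38,815.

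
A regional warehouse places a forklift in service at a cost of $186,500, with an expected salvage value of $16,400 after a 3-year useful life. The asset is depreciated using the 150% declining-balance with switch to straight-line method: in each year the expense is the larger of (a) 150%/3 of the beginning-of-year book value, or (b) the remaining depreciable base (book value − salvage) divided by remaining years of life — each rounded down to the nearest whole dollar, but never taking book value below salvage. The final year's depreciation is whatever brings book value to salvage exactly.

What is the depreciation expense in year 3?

Depreciable base = $186,500 − $16,400 = $170,100.
Year 1: DB = ⌊$186,500 × 150%/3⌋ = $93,250; SL = ⌊$170,100/3⌋ = $56,700 → take DB $93,250. Book value $93,250.
Year 2: DB = ⌊$93,250 × 150%/3⌋ = $46,625; SL = ⌊$76,850/2⌋ = $38,425 → take DB $46,625. Book value $46,625.
Year 3 (final): $46,625 − $16,400 = $30,225. Book value $16,400.

$30,225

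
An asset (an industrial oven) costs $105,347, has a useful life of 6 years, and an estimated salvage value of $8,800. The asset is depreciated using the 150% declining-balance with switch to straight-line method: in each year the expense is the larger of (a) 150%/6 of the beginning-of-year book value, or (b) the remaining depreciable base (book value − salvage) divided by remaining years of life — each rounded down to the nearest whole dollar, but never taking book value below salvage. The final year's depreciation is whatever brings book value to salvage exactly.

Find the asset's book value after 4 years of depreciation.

$32,564

Depreciable base = $105,347 − $8,800 = $96,547.
Year 1: DB = ⌊$105,347 × 150%/6⌋ = $26,336; SL = ⌊$96,547/6⌋ = $16,091 → take DB $26,336. Book value $79,011.
Year 2: DB = ⌊$79,011 × 150%/6⌋ = $19,752; SL = ⌊$70,211/5⌋ = $14,042 → take DB $19,752. Book value $59,259.
Year 3: DB = ⌊$59,259 × 150%/6⌋ = $14,814; SL = ⌊$50,459/4⌋ = $12,614 → take DB $14,814. Book value $44,445.
Year 4: DB = ⌊$44,445 × 150%/6⌋ = $11,111; SL = ⌊$35,645/3⌋ = $11,881 → take SL $11,881. Book value $32,564.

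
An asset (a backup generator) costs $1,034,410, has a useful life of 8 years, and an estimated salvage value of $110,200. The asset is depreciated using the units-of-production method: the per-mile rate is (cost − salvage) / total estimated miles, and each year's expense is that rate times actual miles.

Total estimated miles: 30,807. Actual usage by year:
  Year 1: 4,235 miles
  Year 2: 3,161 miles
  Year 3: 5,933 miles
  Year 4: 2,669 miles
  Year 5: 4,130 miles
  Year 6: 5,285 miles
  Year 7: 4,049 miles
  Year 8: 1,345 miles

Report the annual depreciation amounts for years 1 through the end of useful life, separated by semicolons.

Depreciable base = $1,034,410 − $110,200 = $924,210.
Rate = $924,210 / 30,807 miles = $30 per mile.
Year 1: 4,235 × $30 = $127,050. Book value $907,360.
Year 2: 3,161 × $30 = $94,830. Book value $812,530.
Year 3: 5,933 × $30 = $177,990. Book value $634,540.
Year 4: 2,669 × $30 = $80,070. Book value $554,470.
Year 5: 4,130 × $30 = $123,900. Book value $430,570.
Year 6: 5,285 × $30 = $158,550. Book value $272,020.
Year 7: 4,049 × $30 = $121,470. Book value $150,550.
Year 8: 1,345 × $30 = $40,350. Book value $110,200.

$127,050; $94,830; $177,990; $80,070; $123,900; $158,550; $121,470; $40,350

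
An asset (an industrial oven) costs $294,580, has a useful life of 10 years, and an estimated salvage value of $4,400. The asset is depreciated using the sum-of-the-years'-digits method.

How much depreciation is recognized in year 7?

$21,104

Depreciable base = $294,580 − $4,400 = $290,180.
Sum of the years' digits = 10+9+8+7+6+5+4+3+2+1 = 55.
Year 1: $290,180 × 10/55 = $52,760. Book value $241,820.
Year 2: $290,180 × 9/55 = $47,484. Book value $194,336.
Year 3: $290,180 × 8/55 = $42,208. Book value $152,128.
Year 4: $290,180 × 7/55 = $36,932. Book value $115,196.
Year 5: $290,180 × 6/55 = $31,656. Book value $83,540.
Year 6: $290,180 × 5/55 = $26,380. Book value $57,160.
Year 7: $290,180 × 4/55 = $21,104. Book value $36,056.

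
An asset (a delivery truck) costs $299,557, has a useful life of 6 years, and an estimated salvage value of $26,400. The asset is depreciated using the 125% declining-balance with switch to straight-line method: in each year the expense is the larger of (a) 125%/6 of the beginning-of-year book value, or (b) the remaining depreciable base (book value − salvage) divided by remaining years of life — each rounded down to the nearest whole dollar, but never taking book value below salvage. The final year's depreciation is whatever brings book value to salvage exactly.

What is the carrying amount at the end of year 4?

$107,072

Depreciable base = $299,557 − $26,400 = $273,157.
Year 1: DB = ⌊$299,557 × 125%/6⌋ = $62,407; SL = ⌊$273,157/6⌋ = $45,526 → take DB $62,407. Book value $237,150.
Year 2: DB = ⌊$237,150 × 125%/6⌋ = $49,406; SL = ⌊$210,750/5⌋ = $42,150 → take DB $49,406. Book value $187,744.
Year 3: DB = ⌊$187,744 × 125%/6⌋ = $39,113; SL = ⌊$161,344/4⌋ = $40,336 → take SL $40,336. Book value $147,408.
Year 4: DB = ⌊$147,408 × 125%/6⌋ = $30,710; SL = ⌊$121,008/3⌋ = $40,336 → take SL $40,336. Book value $107,072.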